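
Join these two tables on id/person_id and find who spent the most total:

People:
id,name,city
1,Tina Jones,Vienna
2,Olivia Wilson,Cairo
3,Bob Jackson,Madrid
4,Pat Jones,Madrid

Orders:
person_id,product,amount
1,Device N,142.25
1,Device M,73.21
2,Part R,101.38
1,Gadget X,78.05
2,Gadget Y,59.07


Join on: people.id = orders.person_id

Joined rows:
  Tina Jones (Vienna) bought Device N for $142.25
  Tina Jones (Vienna) bought Device M for $73.21
  Olivia Wilson (Cairo) bought Part R for $101.38
  Tina Jones (Vienna) bought Gadget X for $78.05
  Olivia Wilson (Cairo) bought Gadget Y for $59.07

Total per person:
  Tina Jones: $293.51
  Olivia Wilson: $160.45

Top spender: Tina Jones ($293.51)

Tina Jones ($293.51)


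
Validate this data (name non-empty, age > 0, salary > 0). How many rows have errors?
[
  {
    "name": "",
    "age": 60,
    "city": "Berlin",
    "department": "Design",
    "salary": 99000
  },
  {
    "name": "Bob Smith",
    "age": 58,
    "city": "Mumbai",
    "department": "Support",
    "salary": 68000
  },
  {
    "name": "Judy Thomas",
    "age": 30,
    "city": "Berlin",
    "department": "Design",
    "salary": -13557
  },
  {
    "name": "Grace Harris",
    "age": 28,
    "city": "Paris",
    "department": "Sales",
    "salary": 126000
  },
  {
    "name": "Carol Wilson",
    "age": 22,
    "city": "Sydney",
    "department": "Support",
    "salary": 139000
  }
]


Validating 5 records:
Rules: name non-empty, age > 0, salary > 0

  Row 1 (???): empty name
  Row 2 (Bob Smith): OK
  Row 3 (Judy Thomas): negative salary: -13557
  Row 4 (Grace Harris): OK
  Row 5 (Carol Wilson): OK

Total errors: 2

2 errors


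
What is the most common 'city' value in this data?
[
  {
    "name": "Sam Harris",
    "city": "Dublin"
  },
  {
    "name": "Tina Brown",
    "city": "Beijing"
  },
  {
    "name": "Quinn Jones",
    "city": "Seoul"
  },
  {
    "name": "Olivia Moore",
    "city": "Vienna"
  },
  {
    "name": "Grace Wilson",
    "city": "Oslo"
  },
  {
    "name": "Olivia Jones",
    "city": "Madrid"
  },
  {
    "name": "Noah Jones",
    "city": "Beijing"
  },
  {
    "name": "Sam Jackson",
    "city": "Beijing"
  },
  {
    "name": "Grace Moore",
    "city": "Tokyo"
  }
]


Counting 'city' values across 9 records:

  Beijing: 3 ###
  Dublin: 1 #
  Seoul: 1 #
  Vienna: 1 #
  Oslo: 1 #
  Madrid: 1 #
  Tokyo: 1 #

Most common: Beijing (3 times)

Beijing (3 times)


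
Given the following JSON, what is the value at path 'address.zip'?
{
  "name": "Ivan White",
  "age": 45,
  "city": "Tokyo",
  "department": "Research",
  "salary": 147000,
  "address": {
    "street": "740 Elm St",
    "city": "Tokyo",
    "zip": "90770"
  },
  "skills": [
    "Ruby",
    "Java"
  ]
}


Query: address.zip
Path: address -> zip
Value: 90770

90770


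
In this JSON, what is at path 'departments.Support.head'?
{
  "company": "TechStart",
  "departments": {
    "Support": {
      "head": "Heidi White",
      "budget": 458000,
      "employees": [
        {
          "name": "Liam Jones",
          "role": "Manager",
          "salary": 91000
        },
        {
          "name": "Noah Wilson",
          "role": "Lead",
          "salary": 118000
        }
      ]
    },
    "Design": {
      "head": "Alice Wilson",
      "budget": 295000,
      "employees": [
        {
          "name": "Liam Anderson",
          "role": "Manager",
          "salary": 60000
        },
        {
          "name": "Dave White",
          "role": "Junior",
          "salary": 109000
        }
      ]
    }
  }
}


Path: departments.Support.head

Navigate:
  -> departments
  -> Support
  -> head = 'Heidi White'

Heidi White


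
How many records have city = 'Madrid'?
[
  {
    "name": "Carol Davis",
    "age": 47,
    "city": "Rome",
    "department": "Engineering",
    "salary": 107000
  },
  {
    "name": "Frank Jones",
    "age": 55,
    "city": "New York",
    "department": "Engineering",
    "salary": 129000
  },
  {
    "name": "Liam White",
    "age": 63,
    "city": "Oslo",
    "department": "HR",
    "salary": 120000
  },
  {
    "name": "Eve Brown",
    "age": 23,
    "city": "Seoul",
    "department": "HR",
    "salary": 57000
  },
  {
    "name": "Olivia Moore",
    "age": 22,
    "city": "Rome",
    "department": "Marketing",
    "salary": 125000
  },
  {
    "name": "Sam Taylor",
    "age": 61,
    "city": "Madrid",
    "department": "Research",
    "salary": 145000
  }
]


Data: 6 records
Condition: city = 'Madrid'

Checking each record:
  Carol Davis: Rome
  Frank Jones: New York
  Liam White: Oslo
  Eve Brown: Seoul
  Olivia Moore: Rome
  Sam Taylor: Madrid MATCH

Count: 1

1


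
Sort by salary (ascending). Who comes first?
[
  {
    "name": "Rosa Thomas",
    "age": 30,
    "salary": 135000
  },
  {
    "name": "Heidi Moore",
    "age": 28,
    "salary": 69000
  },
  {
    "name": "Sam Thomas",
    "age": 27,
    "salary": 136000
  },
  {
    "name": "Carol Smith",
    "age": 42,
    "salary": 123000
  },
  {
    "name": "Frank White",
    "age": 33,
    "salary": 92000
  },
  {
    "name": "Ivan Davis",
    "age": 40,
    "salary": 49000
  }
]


Sort by: salary (ascending)

Sorted order:
  1. Ivan Davis (salary = 49000)
  2. Heidi Moore (salary = 69000)
  3. Frank White (salary = 92000)
  4. Carol Smith (salary = 123000)
  5. Rosa Thomas (salary = 135000)
  6. Sam Thomas (salary = 136000)

First: Ivan Davis

Ivan Davis


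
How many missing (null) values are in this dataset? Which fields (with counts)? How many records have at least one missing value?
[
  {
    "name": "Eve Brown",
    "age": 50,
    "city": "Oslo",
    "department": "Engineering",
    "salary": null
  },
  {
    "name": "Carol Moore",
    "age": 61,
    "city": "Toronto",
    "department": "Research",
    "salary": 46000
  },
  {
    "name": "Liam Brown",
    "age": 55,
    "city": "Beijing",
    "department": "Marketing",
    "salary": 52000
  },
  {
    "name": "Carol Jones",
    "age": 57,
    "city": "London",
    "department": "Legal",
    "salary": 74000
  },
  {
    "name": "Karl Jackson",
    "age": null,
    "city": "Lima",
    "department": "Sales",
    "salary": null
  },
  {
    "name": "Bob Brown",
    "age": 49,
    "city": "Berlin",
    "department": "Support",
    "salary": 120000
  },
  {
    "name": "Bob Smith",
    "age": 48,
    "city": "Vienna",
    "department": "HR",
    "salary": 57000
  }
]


Checking for missing (null) values in 7 records:

  Eve Brown: salary
  Carol Moore: complete
  Liam Brown: complete
  Carol Jones: complete
  Karl Jackson: age, salary
  Bob Brown: complete
  Bob Smith: complete

Per field:
  name: 0 missing
  age: 1 missing
  city: 0 missing
  department: 0 missing
  salary: 2 missing

Total missing values: 3
Records with any missing: 2

3 missing values (age: 1, salary: 2); 2 incomplete records


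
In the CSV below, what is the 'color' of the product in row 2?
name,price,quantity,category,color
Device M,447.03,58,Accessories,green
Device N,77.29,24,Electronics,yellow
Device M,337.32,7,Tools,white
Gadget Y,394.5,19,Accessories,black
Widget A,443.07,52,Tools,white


Query: Row 2 ('Device N'), column 'color'
Value: yellow

yellow


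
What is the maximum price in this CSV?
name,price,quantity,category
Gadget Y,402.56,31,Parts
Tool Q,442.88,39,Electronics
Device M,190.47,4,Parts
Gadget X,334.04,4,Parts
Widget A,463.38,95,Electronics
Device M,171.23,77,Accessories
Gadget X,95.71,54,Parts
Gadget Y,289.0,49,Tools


Computing maximum price:
Values: [402.56, 442.88, 190.47, 334.04, 463.38, 171.23, 95.71, 289.0]
Max = 463.38

463.38


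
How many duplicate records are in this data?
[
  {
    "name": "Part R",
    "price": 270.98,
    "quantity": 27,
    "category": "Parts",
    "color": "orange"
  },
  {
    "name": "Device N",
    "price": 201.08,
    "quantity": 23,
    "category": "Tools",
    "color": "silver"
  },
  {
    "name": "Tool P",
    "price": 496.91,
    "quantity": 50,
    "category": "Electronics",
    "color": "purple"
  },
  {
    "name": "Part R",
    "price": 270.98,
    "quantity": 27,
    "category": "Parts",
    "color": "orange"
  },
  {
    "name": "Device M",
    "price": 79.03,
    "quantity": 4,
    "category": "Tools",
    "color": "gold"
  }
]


Checking 5 records for duplicates:

  Row 1: Part R ($270.98, qty 27)
  Row 2: Device N ($201.08, qty 23)
  Row 3: Tool P ($496.91, qty 50)
  Row 4: Part R ($270.98, qty 27) <-- DUPLICATE
  Row 5: Device M ($79.03, qty 4)

Duplicates found: 1
Unique records: 4

1 duplicates, 4 unique


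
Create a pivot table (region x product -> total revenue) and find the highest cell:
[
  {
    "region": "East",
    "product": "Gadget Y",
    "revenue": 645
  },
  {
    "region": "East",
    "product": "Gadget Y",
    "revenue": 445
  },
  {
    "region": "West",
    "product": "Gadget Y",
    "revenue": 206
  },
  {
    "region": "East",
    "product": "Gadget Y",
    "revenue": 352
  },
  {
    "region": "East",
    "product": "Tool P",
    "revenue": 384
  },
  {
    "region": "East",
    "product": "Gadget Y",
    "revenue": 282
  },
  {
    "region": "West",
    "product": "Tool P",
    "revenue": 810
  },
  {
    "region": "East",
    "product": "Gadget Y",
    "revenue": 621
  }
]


Pivot: region (rows) x product (columns) -> total revenue

     Gadget Y      Tool P      
East          2345           384  
West           206           810  

Highest: East / Gadget Y = $2345

East / Gadget Y = $2345


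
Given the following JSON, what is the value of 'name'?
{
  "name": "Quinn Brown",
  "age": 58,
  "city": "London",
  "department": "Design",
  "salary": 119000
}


Looking up field 'name'
Value: Quinn Brown

Quinn Brown


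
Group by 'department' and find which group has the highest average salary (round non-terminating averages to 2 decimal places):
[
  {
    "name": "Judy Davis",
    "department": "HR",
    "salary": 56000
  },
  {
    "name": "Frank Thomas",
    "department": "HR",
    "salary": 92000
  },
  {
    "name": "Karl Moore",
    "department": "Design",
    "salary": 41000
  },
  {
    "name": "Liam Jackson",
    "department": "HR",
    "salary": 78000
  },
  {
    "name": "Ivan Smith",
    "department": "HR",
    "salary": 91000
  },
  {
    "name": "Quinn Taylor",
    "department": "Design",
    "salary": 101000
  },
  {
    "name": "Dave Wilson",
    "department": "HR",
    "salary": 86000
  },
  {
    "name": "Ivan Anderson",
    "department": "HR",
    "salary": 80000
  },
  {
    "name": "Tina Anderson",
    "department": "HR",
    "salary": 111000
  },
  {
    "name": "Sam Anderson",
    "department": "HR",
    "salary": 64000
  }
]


Group by: department

Groups:
  Design: 2 people, avg salary = 142000/2 = $71000
  HR: 8 people, avg salary = 658000/8 = $82250

Highest average salary: HR ($82250)

HR ($82250)


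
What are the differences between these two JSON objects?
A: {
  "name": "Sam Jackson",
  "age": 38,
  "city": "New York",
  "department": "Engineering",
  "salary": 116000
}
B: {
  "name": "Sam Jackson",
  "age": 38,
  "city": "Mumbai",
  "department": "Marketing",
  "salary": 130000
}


Comparing each field (in key order):
  name: same
  age: same
  city: DIFFERENT
  department: DIFFERENT
  salary: DIFFERENT
Differences:
  city: New York -> Mumbai
  department: Engineering -> Marketing
  salary: 116000 -> 130000

3 field(s) changed

3 changes: city, department, salary


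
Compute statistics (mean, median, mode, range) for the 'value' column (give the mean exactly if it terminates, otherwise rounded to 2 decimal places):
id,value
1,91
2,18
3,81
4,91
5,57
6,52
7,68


Data: [91, 18, 81, 91, 57, 52, 68]
Count: 7
Sum: 458
Mean: 458/7 ≈ 65.43 (rounded to 2 decimal places)
Sorted: [18, 52, 57, 68, 81, 91, 91]
Median: 68.0
Mode: 91 (2 times)
Range: 91 - 18 = 73
Min: 18, Max: 91

mean≈65.43, median=68.0, mode=91, range=73


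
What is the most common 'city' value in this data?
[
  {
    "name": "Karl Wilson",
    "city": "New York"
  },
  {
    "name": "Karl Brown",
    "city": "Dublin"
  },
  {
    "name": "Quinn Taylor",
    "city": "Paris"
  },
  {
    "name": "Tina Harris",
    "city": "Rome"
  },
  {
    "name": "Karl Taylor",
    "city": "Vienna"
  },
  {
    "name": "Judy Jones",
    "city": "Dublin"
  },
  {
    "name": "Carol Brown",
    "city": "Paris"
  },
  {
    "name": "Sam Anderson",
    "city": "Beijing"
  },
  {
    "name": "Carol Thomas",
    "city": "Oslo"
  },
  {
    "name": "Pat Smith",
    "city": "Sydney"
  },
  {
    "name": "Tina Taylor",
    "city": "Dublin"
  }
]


Counting 'city' values across 11 records:

  Dublin: 3 ###
  Paris: 2 ##
  New York: 1 #
  Rome: 1 #
  Vienna: 1 #
  Beijing: 1 #
  Oslo: 1 #
  Sydney: 1 #

Most common: Dublin (3 times)

Dublin (3 times)


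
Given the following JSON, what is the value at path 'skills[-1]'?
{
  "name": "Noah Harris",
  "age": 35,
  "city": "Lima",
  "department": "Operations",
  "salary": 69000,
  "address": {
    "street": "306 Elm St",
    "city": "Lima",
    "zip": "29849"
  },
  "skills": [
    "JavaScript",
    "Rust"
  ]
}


Query: skills[-1]
Path: skills -> last element
Value: Rust

Rust


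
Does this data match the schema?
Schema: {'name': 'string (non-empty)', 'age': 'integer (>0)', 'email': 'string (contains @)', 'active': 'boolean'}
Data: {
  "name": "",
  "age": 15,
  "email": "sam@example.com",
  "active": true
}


Validating each field against schema:
  name: FAIL ("" is an empty string)
  age: OK (positive integer)
  email: OK (string with @)
  active: OK (boolean)

Result: INVALID (1 error: name)

INVALID (1 error: name)


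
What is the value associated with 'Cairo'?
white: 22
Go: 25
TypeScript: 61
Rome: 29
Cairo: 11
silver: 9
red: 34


Looking up key 'Cairo'
Value: 11

11


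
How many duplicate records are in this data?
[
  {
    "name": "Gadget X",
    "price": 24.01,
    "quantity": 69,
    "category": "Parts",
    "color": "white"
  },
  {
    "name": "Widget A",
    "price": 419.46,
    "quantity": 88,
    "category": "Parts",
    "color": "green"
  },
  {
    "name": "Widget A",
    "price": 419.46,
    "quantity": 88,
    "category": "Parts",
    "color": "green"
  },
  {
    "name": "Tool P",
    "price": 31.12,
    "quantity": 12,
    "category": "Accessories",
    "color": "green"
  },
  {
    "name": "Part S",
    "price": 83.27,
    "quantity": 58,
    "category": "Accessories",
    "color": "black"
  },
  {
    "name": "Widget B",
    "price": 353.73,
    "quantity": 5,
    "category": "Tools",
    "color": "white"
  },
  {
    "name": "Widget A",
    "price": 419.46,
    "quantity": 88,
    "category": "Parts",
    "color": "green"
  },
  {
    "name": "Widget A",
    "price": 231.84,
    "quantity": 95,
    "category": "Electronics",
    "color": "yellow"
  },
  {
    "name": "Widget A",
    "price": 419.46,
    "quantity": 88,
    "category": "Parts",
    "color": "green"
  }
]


Checking 9 records for duplicates:

  Row 1: Gadget X ($24.01, qty 69)
  Row 2: Widget A ($419.46, qty 88)
  Row 3: Widget A ($419.46, qty 88) <-- DUPLICATE
  Row 4: Tool P ($31.12, qty 12)
  Row 5: Part S ($83.27, qty 58)
  Row 6: Widget B ($353.73, qty 5)
  Row 7: Widget A ($419.46, qty 88) <-- DUPLICATE
  Row 8: Widget A ($231.84, qty 95)
  Row 9: Widget A ($419.46, qty 88) <-- DUPLICATE

Duplicates found: 3
Unique records: 6

3 duplicates, 6 unique


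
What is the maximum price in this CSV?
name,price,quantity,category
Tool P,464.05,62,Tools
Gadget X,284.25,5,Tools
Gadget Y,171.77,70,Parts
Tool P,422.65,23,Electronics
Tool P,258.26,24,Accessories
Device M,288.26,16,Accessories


Computing maximum price:
Values: [464.05, 284.25, 171.77, 422.65, 258.26, 288.26]
Max = 464.05

464.05


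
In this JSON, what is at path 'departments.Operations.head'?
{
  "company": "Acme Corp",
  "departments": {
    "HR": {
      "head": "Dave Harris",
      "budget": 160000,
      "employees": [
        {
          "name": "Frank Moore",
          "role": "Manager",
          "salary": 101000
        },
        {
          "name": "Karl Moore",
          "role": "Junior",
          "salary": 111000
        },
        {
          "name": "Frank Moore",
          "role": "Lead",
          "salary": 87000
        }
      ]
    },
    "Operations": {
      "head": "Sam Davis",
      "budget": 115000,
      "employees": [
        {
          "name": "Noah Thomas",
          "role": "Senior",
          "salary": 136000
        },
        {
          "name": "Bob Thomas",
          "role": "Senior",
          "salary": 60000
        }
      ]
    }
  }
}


Path: departments.Operations.head

Navigate:
  -> departments
  -> Operations
  -> head = 'Sam Davis'

Sam Davis


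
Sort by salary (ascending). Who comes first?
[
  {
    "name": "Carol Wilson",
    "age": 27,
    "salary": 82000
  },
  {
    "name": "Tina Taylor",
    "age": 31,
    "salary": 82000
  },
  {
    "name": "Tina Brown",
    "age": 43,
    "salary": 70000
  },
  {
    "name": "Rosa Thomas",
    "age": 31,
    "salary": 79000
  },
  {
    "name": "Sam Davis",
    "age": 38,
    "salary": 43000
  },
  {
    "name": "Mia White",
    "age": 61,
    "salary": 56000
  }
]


Sort by: salary (ascending)

Sorted order:
  1. Sam Davis (salary = 43000)
  2. Mia White (salary = 56000)
  3. Tina Brown (salary = 70000)
  4. Rosa Thomas (salary = 79000)
  5. Carol Wilson (salary = 82000)
  6. Tina Taylor (salary = 82000)

First: Sam Davis

Sam Davis


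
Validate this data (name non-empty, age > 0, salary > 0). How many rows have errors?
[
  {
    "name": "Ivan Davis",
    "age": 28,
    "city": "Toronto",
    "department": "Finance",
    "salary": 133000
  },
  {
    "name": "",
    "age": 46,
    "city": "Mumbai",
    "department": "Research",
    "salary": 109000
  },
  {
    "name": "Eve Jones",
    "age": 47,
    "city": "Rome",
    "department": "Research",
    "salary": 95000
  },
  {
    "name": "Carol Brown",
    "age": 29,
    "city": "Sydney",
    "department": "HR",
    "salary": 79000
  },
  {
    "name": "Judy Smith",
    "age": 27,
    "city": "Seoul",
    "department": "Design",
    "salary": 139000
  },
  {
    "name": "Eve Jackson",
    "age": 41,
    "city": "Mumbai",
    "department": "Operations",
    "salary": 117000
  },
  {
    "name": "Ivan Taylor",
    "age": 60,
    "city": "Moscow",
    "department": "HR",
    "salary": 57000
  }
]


Validating 7 records:
Rules: name non-empty, age > 0, salary > 0

  Row 1 (Ivan Davis): OK
  Row 2 (???): empty name
  Row 3 (Eve Jones): OK
  Row 4 (Carol Brown): OK
  Row 5 (Judy Smith): OK
  Row 6 (Eve Jackson): OK
  Row 7 (Ivan Taylor): OK

Total errors: 1

1 errors


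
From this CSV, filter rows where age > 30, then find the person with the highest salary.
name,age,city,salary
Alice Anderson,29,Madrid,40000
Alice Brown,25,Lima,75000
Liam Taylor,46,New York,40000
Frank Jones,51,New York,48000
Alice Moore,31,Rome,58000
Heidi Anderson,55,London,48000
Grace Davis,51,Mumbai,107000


Filter: age > 30
Sort by: salary (descending)

Filtered records (5):
  Grace Davis, age 51, salary $107000
  Alice Moore, age 31, salary $58000
  Frank Jones, age 51, salary $48000
  Heidi Anderson, age 55, salary $48000
  Liam Taylor, age 46, salary $40000

Highest salary: Grace Davis ($107000)

Grace Davis


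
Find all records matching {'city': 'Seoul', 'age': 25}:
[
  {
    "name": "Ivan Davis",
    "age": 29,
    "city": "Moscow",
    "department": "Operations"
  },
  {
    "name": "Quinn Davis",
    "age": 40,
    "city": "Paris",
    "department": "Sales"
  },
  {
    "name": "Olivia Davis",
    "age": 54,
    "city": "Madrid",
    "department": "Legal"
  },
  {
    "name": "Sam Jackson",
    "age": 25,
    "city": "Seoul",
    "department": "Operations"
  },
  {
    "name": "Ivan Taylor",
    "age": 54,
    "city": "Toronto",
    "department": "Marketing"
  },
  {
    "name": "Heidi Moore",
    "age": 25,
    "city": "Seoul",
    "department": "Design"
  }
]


Search criteria: {'city': 'Seoul', 'age': 25}

Checking 6 records:
  Ivan Davis: {city: Moscow, age: 29}
  Quinn Davis: {city: Paris, age: 40}
  Olivia Davis: {city: Madrid, age: 54}
  Sam Jackson: {city: Seoul, age: 25} <-- MATCH
  Ivan Taylor: {city: Toronto, age: 54}
  Heidi Moore: {city: Seoul, age: 25} <-- MATCH

Matches: ["Sam Jackson", "Heidi Moore"]

["Sam Jackson", "Heidi Moore"]


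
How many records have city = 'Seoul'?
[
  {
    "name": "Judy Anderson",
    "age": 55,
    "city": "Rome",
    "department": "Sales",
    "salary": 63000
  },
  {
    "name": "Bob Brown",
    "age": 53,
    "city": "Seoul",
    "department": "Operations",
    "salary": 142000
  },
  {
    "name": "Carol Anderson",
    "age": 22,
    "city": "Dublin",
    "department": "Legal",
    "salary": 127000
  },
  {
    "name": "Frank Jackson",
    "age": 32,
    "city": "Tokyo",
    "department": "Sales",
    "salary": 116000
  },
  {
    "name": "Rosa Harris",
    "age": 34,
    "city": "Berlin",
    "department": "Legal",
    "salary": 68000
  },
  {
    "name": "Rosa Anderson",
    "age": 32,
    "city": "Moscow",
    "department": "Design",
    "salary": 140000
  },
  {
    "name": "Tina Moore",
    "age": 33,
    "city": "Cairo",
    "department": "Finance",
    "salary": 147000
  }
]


Data: 7 records
Condition: city = 'Seoul'

Checking each record:
  Judy Anderson: Rome
  Bob Brown: Seoul MATCH
  Carol Anderson: Dublin
  Frank Jackson: Tokyo
  Rosa Harris: Berlin
  Rosa Anderson: Moscow
  Tina Moore: Cairo

Count: 1

1


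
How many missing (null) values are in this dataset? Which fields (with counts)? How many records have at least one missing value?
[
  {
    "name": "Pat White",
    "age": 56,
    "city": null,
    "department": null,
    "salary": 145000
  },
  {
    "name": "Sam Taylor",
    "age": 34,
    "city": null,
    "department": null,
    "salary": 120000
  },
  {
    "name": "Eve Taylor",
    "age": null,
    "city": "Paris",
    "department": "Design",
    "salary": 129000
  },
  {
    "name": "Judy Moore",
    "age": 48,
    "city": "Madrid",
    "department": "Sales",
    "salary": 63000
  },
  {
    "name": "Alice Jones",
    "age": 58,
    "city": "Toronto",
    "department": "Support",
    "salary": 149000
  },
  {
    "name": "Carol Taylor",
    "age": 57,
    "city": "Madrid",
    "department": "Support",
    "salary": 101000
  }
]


Checking for missing (null) values in 6 records:

  Pat White: city, department
  Sam Taylor: city, department
  Eve Taylor: age
  Judy Moore: complete
  Alice Jones: complete
  Carol Taylor: complete

Per field:
  name: 0 missing
  age: 1 missing
  city: 2 missing
  department: 2 missing
  salary: 0 missing

Total missing values: 5
Records with any missing: 3

5 missing values (age: 1, city: 2, department: 2); 3 incomplete records


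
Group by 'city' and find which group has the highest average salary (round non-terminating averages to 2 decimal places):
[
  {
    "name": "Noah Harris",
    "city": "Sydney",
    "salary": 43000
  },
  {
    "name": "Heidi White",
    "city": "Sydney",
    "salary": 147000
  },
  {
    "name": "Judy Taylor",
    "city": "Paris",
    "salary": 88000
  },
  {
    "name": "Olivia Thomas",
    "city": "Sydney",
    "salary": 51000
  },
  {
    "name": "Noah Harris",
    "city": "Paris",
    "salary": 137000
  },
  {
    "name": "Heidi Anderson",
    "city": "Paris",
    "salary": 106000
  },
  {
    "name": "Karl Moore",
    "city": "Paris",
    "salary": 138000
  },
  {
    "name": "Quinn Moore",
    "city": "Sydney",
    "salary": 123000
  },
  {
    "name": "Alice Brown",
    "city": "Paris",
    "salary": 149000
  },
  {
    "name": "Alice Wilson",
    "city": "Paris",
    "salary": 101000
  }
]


Group by: city

Groups:
  Paris: 6 people, avg salary = 719000/6 ≈ $119833.33
  Sydney: 4 people, avg salary = 364000/4 = $91000

Highest average salary: Paris (≈$119833.33)

Paris (≈$119833.33)


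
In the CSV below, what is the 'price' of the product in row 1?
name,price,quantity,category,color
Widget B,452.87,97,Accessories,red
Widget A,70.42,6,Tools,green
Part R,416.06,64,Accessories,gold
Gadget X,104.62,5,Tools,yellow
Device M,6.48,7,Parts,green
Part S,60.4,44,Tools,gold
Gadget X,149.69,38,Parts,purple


Query: Row 1 ('Widget B'), column 'price'
Value: 452.87

452.87


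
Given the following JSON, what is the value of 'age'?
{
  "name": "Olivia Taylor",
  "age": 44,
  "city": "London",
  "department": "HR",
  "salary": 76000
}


Looking up field 'age'
Value: 44

44


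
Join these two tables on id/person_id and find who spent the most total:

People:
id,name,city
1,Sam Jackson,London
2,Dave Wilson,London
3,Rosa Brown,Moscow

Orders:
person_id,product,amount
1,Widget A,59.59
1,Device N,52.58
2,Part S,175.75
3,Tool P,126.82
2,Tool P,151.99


Join on: people.id = orders.person_id

Joined rows:
  Sam Jackson (London) bought Widget A for $59.59
  Sam Jackson (London) bought Device N for $52.58
  Dave Wilson (London) bought Part S for $175.75
  Rosa Brown (Moscow) bought Tool P for $126.82
  Dave Wilson (London) bought Tool P for $151.99

Total per person:
  Dave Wilson: $327.74
  Rosa Brown: $126.82
  Sam Jackson: $112.17

Top spender: Dave Wilson ($327.74)

Dave Wilson ($327.74)


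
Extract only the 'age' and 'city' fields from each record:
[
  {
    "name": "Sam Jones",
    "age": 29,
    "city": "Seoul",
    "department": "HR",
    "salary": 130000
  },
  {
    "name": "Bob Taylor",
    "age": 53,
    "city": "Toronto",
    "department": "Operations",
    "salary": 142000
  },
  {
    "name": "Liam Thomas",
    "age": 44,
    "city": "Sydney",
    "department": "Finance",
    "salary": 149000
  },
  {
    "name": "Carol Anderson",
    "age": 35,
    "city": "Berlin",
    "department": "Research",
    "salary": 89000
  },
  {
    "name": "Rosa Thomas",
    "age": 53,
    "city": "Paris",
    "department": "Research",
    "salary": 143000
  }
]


Original: 5 records with fields: name, age, city, department, salary
Keep: ['age', 'city']
Drop: ['name', 'department', 'salary']
Result: 5 records, 2 fields each

[
  {
    "age": 29,
    "city": "Seoul"
  },
  {
    "age": 53,
    "city": "Toronto"
  },
  {
    "age": 44,
    "city": "Sydney"
  },
  {
    "age": 35,
    "city": "Berlin"
  },
  {
    "age": 53,
    "city": "Paris"
  }
]


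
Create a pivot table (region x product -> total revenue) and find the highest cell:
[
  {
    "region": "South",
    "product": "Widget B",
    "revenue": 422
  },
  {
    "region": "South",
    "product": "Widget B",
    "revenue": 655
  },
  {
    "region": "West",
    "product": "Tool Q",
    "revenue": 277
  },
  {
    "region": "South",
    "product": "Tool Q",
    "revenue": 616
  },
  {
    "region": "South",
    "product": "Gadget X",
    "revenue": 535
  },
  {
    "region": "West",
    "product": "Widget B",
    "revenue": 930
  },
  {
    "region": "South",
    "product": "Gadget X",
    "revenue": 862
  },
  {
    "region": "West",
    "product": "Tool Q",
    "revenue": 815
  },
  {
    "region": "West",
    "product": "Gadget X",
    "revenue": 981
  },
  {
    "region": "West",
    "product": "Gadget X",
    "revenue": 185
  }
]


Pivot: region (rows) x product (columns) -> total revenue

     Gadget X      Tool Q        Widget B    
South         1397           616          1077  
West          1166          1092           930  

Highest: South / Gadget X = $1397

South / Gadget X = $1397


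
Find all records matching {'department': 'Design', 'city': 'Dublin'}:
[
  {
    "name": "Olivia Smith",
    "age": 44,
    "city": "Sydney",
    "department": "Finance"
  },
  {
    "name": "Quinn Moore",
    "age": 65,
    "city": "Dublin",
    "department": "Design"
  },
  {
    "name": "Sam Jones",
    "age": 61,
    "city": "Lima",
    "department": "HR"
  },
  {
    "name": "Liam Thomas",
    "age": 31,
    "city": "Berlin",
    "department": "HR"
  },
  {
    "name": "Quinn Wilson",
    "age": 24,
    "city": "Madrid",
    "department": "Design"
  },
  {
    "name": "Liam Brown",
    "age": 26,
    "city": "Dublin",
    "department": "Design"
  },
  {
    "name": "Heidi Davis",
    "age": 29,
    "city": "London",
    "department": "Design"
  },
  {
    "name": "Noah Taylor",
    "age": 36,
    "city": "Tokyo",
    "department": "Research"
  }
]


Search criteria: {'department': 'Design', 'city': 'Dublin'}

Checking 8 records:
  Olivia Smith: {department: Finance, city: Sydney}
  Quinn Moore: {department: Design, city: Dublin} <-- MATCH
  Sam Jones: {department: HR, city: Lima}
  Liam Thomas: {department: HR, city: Berlin}
  Quinn Wilson: {department: Design, city: Madrid}
  Liam Brown: {department: Design, city: Dublin} <-- MATCH
  Heidi Davis: {department: Design, city: London}
  Noah Taylor: {department: Research, city: Tokyo}

Matches: ["Quinn Moore", "Liam Brown"]

["Quinn Moore", "Liam Brown"]


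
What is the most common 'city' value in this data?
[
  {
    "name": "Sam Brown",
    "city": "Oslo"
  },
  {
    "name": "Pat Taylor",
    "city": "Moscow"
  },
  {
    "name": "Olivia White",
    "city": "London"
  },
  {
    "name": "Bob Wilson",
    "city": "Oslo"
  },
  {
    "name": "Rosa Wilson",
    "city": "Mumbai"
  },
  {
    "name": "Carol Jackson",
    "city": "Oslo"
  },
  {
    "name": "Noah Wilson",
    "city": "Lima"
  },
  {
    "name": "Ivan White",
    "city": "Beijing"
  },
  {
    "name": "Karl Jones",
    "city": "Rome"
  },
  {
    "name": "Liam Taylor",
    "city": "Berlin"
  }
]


Counting 'city' values across 10 records:

  Oslo: 3 ###
  Moscow: 1 #
  London: 1 #
  Mumbai: 1 #
  Lima: 1 #
  Beijing: 1 #
  Rome: 1 #
  Berlin: 1 #

Most common: Oslo (3 times)

Oslo (3 times)


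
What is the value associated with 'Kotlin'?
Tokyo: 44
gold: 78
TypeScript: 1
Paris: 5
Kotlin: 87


Looking up key 'Kotlin'
Value: 87

87


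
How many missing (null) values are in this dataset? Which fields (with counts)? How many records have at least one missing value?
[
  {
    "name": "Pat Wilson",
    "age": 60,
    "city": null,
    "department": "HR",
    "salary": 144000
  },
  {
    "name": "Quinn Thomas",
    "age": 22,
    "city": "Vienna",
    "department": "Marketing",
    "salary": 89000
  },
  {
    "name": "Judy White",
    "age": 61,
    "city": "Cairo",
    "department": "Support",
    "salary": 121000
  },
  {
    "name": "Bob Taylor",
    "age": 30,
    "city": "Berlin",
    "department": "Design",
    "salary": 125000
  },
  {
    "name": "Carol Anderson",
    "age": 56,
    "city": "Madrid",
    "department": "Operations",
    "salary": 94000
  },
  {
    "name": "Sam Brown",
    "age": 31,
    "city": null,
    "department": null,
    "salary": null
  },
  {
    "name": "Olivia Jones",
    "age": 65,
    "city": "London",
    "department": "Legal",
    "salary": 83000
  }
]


Checking for missing (null) values in 7 records:

  Pat Wilson: city
  Quinn Thomas: complete
  Judy White: complete
  Bob Taylor: complete
  Carol Anderson: complete
  Sam Brown: city, department, salary
  Olivia Jones: complete

Per field:
  name: 0 missing
  age: 0 missing
  city: 2 missing
  department: 1 missing
  salary: 1 missing

Total missing values: 4
Records with any missing: 2

4 missing values (city: 2, department: 1, salary: 1); 2 incomplete records


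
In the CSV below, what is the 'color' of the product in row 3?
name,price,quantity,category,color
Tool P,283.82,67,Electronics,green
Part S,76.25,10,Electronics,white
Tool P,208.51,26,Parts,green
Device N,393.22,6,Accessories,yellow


Query: Row 3 ('Tool P'), column 'color'
Value: green

green


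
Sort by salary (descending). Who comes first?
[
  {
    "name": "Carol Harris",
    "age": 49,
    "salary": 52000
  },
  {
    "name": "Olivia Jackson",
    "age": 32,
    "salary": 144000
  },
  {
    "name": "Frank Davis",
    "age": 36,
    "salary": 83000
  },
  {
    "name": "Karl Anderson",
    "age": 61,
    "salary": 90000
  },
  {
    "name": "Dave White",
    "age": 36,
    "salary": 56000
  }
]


Sort by: salary (descending)

Sorted order:
  1. Olivia Jackson (salary = 144000)
  2. Karl Anderson (salary = 90000)
  3. Frank Davis (salary = 83000)
  4. Dave White (salary = 56000)
  5. Carol Harris (salary = 52000)

First: Olivia Jackson

Olivia Jackson


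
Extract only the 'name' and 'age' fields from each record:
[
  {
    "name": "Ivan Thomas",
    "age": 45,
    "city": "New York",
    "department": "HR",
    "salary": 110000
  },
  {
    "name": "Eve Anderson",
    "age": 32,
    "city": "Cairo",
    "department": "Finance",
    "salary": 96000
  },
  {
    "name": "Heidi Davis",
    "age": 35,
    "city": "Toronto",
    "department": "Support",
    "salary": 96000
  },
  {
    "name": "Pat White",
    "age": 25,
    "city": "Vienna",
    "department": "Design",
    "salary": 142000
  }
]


Original: 4 records with fields: name, age, city, department, salary
Keep: ['name', 'age']
Drop: ['city', 'department', 'salary']
Result: 4 records, 2 fields each

[
  {
    "name": "Ivan Thomas",
    "age": 45
  },
  {
    "name": "Eve Anderson",
    "age": 32
  },
  {
    "name": "Heidi Davis",
    "age": 35
  },
  {
    "name": "Pat White",
    "age": 25
  }
]


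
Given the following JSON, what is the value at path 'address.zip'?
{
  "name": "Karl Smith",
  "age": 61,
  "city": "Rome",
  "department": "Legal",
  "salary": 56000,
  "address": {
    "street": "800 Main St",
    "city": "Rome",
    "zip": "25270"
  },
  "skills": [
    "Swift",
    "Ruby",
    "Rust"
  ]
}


Query: address.zip
Path: address -> zip
Value: 25270

25270


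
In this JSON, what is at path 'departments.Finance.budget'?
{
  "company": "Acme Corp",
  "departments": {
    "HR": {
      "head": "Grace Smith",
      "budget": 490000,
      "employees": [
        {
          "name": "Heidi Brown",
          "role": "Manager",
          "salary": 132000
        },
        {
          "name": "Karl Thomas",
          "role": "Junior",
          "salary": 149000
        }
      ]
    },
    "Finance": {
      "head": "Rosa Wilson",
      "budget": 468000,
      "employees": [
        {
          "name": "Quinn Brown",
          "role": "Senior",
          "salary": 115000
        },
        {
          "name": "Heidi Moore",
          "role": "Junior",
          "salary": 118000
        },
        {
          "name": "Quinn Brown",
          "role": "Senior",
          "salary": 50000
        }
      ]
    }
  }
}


Path: departments.Finance.budget

Navigate:
  -> departments
  -> Finance
  -> budget = 468000

468000


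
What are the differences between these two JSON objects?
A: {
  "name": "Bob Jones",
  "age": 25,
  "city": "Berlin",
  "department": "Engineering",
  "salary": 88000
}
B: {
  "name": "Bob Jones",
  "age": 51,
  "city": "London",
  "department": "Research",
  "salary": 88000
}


Comparing each field (in key order):
  name: same
  age: DIFFERENT
  city: DIFFERENT
  department: DIFFERENT
  salary: same
Differences:
  age: 25 -> 51
  city: Berlin -> London
  department: Engineering -> Research

3 field(s) changed

3 changes: age, city, department


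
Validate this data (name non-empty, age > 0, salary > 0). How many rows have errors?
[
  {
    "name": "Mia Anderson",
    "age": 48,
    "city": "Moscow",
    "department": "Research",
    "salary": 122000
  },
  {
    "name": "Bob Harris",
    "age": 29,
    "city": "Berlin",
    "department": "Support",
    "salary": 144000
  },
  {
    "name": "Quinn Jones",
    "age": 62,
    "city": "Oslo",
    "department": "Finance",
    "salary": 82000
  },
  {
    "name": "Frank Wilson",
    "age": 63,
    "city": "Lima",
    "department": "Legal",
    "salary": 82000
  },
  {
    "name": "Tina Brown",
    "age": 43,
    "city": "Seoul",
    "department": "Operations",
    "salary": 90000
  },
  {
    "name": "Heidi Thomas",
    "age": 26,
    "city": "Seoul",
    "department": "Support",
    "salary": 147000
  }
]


Validating 6 records:
Rules: name non-empty, age > 0, salary > 0

  Row 1 (Mia Anderson): OK
  Row 2 (Bob Harris): OK
  Row 3 (Quinn Jones): OK
  Row 4 (Frank Wilson): OK
  Row 5 (Tina Brown): OK
  Row 6 (Heidi Thomas): OK

Total errors: 0

0 errors


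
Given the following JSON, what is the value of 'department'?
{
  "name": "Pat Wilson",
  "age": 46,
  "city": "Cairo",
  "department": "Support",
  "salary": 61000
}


Looking up field 'department'
Value: Support

Support


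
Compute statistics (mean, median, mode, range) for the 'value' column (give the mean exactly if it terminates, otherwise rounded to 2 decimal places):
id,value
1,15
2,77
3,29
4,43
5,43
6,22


Data: [15, 77, 29, 43, 43, 22]
Count: 6
Sum: 229
Mean: 229/6 ≈ 38.17 (rounded to 2 decimal places)
Sorted: [15, 22, 29, 43, 43, 77]
Median: 36.0
Mode: 43 (2 times)
Range: 77 - 15 = 62
Min: 15, Max: 77

mean≈38.17, median=36.0, mode=43, range=62


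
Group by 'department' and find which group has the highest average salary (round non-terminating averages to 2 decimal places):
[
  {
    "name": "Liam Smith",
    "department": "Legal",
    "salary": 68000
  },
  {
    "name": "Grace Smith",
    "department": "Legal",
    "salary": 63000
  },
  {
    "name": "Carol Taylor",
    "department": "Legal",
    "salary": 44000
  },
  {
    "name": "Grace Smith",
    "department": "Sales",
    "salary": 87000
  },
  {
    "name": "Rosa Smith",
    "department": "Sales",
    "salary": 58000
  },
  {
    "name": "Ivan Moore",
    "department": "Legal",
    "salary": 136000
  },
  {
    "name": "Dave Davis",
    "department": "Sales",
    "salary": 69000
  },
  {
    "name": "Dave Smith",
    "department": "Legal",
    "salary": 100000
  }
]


Group by: department

Groups:
  Legal: 5 people, avg salary = 411000/5 = $82200
  Sales: 3 people, avg salary = 214000/3 ≈ $71333.33

Highest average salary: Legal ($82200)

Legal ($82200)


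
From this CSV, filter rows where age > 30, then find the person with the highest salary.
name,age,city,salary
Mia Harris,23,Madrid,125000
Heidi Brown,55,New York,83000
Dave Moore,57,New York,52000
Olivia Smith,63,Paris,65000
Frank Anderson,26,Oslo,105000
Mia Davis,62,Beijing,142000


Filter: age > 30
Sort by: salary (descending)

Filtered records (4):
  Mia Davis, age 62, salary $142000
  Heidi Brown, age 55, salary $83000
  Olivia Smith, age 63, salary $65000
  Dave Moore, age 57, salary $52000

Highest salary: Mia Davis ($142000)

Mia Davis


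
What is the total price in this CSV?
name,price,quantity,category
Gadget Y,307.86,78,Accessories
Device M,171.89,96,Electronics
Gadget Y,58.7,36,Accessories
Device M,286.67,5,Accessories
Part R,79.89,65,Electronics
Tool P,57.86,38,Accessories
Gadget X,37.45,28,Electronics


Computing total price:
Values: [307.86, 171.89, 58.7, 286.67, 79.89, 57.86, 37.45]
Sum = 1000.32

1000.32


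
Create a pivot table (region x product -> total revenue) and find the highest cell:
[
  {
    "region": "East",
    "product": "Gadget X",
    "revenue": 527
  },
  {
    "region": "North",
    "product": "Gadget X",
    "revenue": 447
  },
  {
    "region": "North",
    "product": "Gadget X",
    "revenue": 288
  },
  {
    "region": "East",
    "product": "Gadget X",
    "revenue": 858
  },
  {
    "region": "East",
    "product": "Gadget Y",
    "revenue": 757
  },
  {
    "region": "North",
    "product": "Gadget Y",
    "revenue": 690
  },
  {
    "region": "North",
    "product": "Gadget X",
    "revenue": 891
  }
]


Pivot: region (rows) x product (columns) -> total revenue

     Gadget X      Gadget Y    
East          1385           757  
North         1626           690  

Highest: North / Gadget X = $1626

North / Gadget X = $1626


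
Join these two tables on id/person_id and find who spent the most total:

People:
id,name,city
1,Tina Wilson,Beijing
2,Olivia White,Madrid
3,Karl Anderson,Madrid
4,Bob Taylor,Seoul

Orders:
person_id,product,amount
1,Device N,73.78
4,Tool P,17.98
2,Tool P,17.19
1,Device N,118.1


Join on: people.id = orders.person_id

Joined rows:
  Tina Wilson (Beijing) bought Device N for $73.78
  Bob Taylor (Seoul) bought Tool P for $17.98
  Olivia White (Madrid) bought Tool P for $17.19
  Tina Wilson (Beijing) bought Device N for $118.1

Total per person:
  Tina Wilson: $191.88
  Bob Taylor: $17.98
  Olivia White: $17.19

Top spender: Tina Wilson ($191.88)

Tina Wilson ($191.88)


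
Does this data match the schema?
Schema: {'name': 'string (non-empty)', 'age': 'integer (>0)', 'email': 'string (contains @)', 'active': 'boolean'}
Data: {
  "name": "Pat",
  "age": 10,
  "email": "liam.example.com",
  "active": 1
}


Validating each field against schema:
  name: OK (non-empty string)
  age: OK (positive integer)
  email: FAIL ("liam.example.com" does not contain @)
  active: FAIL (1 is not a boolean)

Result: INVALID (2 errors: email, active)

INVALID (2 errors: email, active)
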